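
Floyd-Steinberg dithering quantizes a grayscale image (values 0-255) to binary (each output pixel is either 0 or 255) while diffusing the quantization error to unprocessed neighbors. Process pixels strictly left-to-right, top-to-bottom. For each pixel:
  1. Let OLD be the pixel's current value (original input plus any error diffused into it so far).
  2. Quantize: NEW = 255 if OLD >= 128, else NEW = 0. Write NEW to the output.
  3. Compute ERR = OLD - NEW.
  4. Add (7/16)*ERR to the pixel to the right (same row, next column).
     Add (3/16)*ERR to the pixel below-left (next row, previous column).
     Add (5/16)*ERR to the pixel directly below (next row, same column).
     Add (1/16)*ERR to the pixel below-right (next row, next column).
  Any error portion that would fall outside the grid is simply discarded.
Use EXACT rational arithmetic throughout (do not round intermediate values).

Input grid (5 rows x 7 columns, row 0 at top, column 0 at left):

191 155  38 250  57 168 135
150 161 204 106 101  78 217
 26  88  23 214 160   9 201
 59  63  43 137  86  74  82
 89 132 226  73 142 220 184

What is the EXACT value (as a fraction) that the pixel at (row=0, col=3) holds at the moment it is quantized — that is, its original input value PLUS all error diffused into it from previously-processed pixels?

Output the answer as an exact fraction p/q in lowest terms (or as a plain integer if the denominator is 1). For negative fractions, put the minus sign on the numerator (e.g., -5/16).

(0,0): OLD=191 → NEW=255, ERR=-64
(0,1): OLD=127 → NEW=0, ERR=127
(0,2): OLD=1497/16 → NEW=0, ERR=1497/16
(0,3): OLD=74479/256 → NEW=255, ERR=9199/256
Target (0,3): original=250, with diffused error = 74479/256

Answer: 74479/256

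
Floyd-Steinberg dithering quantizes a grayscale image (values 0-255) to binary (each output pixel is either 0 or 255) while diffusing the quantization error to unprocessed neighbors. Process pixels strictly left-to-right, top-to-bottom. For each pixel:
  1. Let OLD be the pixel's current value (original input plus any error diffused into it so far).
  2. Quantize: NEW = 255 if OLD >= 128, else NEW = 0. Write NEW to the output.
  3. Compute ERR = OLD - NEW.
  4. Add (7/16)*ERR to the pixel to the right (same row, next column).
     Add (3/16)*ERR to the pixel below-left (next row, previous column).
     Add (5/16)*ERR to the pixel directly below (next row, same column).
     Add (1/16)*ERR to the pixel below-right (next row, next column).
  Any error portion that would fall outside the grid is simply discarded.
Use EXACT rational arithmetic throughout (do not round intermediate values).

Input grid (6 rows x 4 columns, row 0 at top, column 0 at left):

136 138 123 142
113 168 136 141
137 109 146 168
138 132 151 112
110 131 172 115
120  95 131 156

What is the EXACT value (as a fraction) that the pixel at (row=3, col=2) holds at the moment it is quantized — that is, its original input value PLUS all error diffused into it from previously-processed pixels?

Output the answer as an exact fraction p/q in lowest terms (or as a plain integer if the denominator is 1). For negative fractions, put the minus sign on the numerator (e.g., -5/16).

(0,0): OLD=136 → NEW=255, ERR=-119
(0,1): OLD=1375/16 → NEW=0, ERR=1375/16
(0,2): OLD=41113/256 → NEW=255, ERR=-24167/256
(0,3): OLD=412463/4096 → NEW=0, ERR=412463/4096
(1,0): OLD=23533/256 → NEW=0, ERR=23533/256
(1,1): OLD=429947/2048 → NEW=255, ERR=-92293/2048
(1,2): OLD=7276823/65536 → NEW=0, ERR=7276823/65536
(1,3): OLD=225597265/1048576 → NEW=255, ERR=-41789615/1048576
(2,0): OLD=5153657/32768 → NEW=255, ERR=-3202183/32768
(2,1): OLD=82552259/1048576 → NEW=0, ERR=82552259/1048576
(2,2): OLD=429607791/2097152 → NEW=255, ERR=-105165969/2097152
(2,3): OLD=4715944979/33554432 → NEW=255, ERR=-3840435181/33554432
(3,0): OLD=2050563305/16777216 → NEW=0, ERR=2050563305/16777216
(3,1): OLD=52228103095/268435456 → NEW=255, ERR=-16222938185/268435456
(3,2): OLD=396636208201/4294967296 → NEW=0, ERR=396636208201/4294967296
Target (3,2): original=151, with diffused error = 396636208201/4294967296

Answer: 396636208201/4294967296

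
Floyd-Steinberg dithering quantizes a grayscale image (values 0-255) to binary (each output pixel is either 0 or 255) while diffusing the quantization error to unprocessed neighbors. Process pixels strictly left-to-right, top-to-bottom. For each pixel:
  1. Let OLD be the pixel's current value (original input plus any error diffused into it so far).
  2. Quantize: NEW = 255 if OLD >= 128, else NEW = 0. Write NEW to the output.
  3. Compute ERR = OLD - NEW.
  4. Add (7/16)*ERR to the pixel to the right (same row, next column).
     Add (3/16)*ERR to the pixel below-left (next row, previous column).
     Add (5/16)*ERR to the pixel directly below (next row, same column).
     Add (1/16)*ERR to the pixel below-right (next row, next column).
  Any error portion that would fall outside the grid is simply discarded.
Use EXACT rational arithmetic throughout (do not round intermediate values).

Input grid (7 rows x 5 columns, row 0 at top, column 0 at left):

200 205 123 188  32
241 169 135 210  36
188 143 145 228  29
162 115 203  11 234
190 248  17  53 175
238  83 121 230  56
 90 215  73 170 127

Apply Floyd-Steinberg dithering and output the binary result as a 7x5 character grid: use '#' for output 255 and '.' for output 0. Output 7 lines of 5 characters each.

(0,0): OLD=200 → NEW=255, ERR=-55
(0,1): OLD=2895/16 → NEW=255, ERR=-1185/16
(0,2): OLD=23193/256 → NEW=0, ERR=23193/256
(0,3): OLD=932399/4096 → NEW=255, ERR=-112081/4096
(0,4): OLD=1312585/65536 → NEW=0, ERR=1312585/65536
(1,0): OLD=53741/256 → NEW=255, ERR=-11539/256
(1,1): OLD=286075/2048 → NEW=255, ERR=-236165/2048
(1,2): OLD=6756887/65536 → NEW=0, ERR=6756887/65536
(1,3): OLD=67101963/262144 → NEW=255, ERR=255243/262144
(1,4): OLD=171860161/4194304 → NEW=0, ERR=171860161/4194304
(2,0): OLD=4990329/32768 → NEW=255, ERR=-3365511/32768
(2,1): OLD=82359491/1048576 → NEW=0, ERR=82359491/1048576
(2,2): OLD=3431910153/16777216 → NEW=255, ERR=-846279927/16777216
(2,3): OLD=59153087243/268435456 → NEW=255, ERR=-9297954037/268435456
(2,4): OLD=114724993677/4294967296 → NEW=0, ERR=114724993677/4294967296
(3,0): OLD=2426505705/16777216 → NEW=255, ERR=-1851684375/16777216
(3,1): OLD=10117532341/134217728 → NEW=0, ERR=10117532341/134217728
(3,2): OLD=939011587287/4294967296 → NEW=255, ERR=-156205073193/4294967296
(3,3): OLD=-119228783937/8589934592 → NEW=0, ERR=-119228783937/8589934592
(3,4): OLD=32175829032475/137438953472 → NEW=255, ERR=-2871104102885/137438953472
(4,0): OLD=364307115143/2147483648 → NEW=255, ERR=-183301215097/2147483648
(4,1): OLD=15152371974151/68719476736 → NEW=255, ERR=-2371094593529/68719476736
(4,2): OLD=-8083684593847/1099511627776 → NEW=0, ERR=-8083684593847/1099511627776
(4,3): OLD=690598649270791/17592186044416 → NEW=0, ERR=690598649270791/17592186044416
(4,4): OLD=52010624293910961/281474976710656 → NEW=255, ERR=-19765494767306319/281474976710656
(5,0): OLD=225242289214581/1099511627776 → NEW=255, ERR=-55133175868299/1099511627776
(5,1): OLD=383215183607455/8796093022208 → NEW=0, ERR=383215183607455/8796093022208
(5,2): OLD=40241585716854935/281474976710656 → NEW=255, ERR=-31534533344362345/281474976710656
(5,3): OLD=202242041317099289/1125899906842624 → NEW=255, ERR=-84862434927769831/1125899906842624
(5,4): OLD=63657690243806531/18014398509481984 → NEW=0, ERR=63657690243806531/18014398509481984
(6,0): OLD=11610692468069925/140737488355328 → NEW=0, ERR=11610692468069925/140737488355328
(6,1): OLD=1083420350759456811/4503599627370496 → NEW=255, ERR=-64997554220019669/4503599627370496
(6,2): OLD=1460315772553393033/72057594037927936 → NEW=0, ERR=1460315772553393033/72057594037927936
(6,3): OLD=171753938760920309283/1152921504606846976 → NEW=255, ERR=-122241044913825669597/1152921504606846976
(6,4): OLD=1420520510476315151029/18446744073709551616 → NEW=0, ERR=1420520510476315151029/18446744073709551616
Row 0: ##.#.
Row 1: ##.#.
Row 2: #.##.
Row 3: #.#.#
Row 4: ##..#
Row 5: #.##.
Row 6: .#.#.

Answer: ##.#.
##.#.
#.##.
#.#.#
##..#
#.##.
.#.#.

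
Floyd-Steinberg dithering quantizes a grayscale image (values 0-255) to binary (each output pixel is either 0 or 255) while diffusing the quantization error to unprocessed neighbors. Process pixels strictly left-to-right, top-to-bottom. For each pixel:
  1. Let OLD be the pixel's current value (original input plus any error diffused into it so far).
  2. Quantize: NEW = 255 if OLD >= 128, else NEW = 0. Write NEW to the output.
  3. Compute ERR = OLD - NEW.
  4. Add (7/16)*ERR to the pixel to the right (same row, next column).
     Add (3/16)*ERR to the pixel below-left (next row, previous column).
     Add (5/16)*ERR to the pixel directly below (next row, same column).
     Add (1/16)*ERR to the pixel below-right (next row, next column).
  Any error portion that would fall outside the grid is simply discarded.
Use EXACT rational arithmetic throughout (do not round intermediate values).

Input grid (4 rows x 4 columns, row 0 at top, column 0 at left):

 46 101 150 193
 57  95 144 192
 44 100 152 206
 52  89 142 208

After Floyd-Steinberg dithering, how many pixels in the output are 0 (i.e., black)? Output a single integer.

Answer: 8

Derivation:
(0,0): OLD=46 → NEW=0, ERR=46
(0,1): OLD=969/8 → NEW=0, ERR=969/8
(0,2): OLD=25983/128 → NEW=255, ERR=-6657/128
(0,3): OLD=348665/2048 → NEW=255, ERR=-173575/2048
(1,0): OLD=12043/128 → NEW=0, ERR=12043/128
(1,1): OLD=171149/1024 → NEW=255, ERR=-89971/1024
(1,2): OLD=2653777/32768 → NEW=0, ERR=2653777/32768
(1,3): OLD=103649543/524288 → NEW=255, ERR=-30043897/524288
(2,0): OLD=932703/16384 → NEW=0, ERR=932703/16384
(2,1): OLD=62135621/524288 → NEW=0, ERR=62135621/524288
(2,2): OLD=223265385/1048576 → NEW=255, ERR=-44121495/1048576
(2,3): OLD=2931737925/16777216 → NEW=255, ERR=-1346452155/16777216
(3,0): OLD=771846959/8388608 → NEW=0, ERR=771846959/8388608
(3,1): OLD=21737784241/134217728 → NEW=255, ERR=-12487736399/134217728
(3,2): OLD=172882633679/2147483648 → NEW=0, ERR=172882633679/2147483648
(3,3): OLD=7404913815337/34359738368 → NEW=255, ERR=-1356819468503/34359738368
Output grid:
  Row 0: ..##  (2 black, running=2)
  Row 1: .#.#  (2 black, running=4)
  Row 2: ..##  (2 black, running=6)
  Row 3: .#.#  (2 black, running=8)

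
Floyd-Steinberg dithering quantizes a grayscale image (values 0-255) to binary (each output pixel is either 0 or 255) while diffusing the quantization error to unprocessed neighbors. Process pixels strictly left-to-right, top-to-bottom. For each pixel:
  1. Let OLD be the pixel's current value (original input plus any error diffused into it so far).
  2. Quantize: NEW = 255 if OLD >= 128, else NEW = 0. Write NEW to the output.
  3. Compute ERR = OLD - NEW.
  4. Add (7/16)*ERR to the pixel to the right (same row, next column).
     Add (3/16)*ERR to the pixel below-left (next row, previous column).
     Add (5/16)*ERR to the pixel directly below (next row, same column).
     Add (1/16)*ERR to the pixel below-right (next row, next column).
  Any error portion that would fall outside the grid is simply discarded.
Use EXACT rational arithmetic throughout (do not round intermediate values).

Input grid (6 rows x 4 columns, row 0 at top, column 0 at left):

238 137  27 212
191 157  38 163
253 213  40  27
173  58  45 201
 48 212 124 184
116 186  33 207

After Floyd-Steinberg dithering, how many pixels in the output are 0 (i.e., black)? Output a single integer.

(0,0): OLD=238 → NEW=255, ERR=-17
(0,1): OLD=2073/16 → NEW=255, ERR=-2007/16
(0,2): OLD=-7137/256 → NEW=0, ERR=-7137/256
(0,3): OLD=818393/4096 → NEW=255, ERR=-226087/4096
(1,0): OLD=41515/256 → NEW=255, ERR=-23765/256
(1,1): OLD=145197/2048 → NEW=0, ERR=145197/2048
(1,2): OLD=2760113/65536 → NEW=0, ERR=2760113/65536
(1,3): OLD=170324647/1048576 → NEW=255, ERR=-97062233/1048576
(2,0): OLD=7775295/32768 → NEW=255, ERR=-580545/32768
(2,1): OLD=240647077/1048576 → NEW=255, ERR=-26739803/1048576
(2,2): OLD=60984153/2097152 → NEW=0, ERR=60984153/2097152
(2,3): OLD=450560021/33554432 → NEW=0, ERR=450560021/33554432
(3,0): OLD=2729351759/16777216 → NEW=255, ERR=-1548838321/16777216
(3,1): OLD=3754584593/268435456 → NEW=0, ERR=3754584593/268435456
(3,2): OLD=262553529327/4294967296 → NEW=0, ERR=262553529327/4294967296
(3,3): OLD=16063743488009/68719476736 → NEW=255, ERR=-1459723079671/68719476736
(4,0): OLD=93515118307/4294967296 → NEW=0, ERR=93515118307/4294967296
(4,1): OLD=7957329820713/34359738368 → NEW=255, ERR=-804403463127/34359738368
(4,2): OLD=142664080123401/1099511627776 → NEW=255, ERR=-137711384959479/1099511627776
(4,3): OLD=2223418394590223/17592186044416 → NEW=0, ERR=2223418394590223/17592186044416
(5,0): OLD=65099068753907/549755813888 → NEW=0, ERR=65099068753907/549755813888
(5,1): OLD=3665634728123909/17592186044416 → NEW=255, ERR=-820372713202171/17592186044416
(5,2): OLD=-37888904596007/8796093022208 → NEW=0, ERR=-37888904596007/8796093022208
(5,3): OLD=66648585328361145/281474976710656 → NEW=255, ERR=-5127533732856135/281474976710656
Output grid:
  Row 0: ##.#  (1 black, running=1)
  Row 1: #..#  (2 black, running=3)
  Row 2: ##..  (2 black, running=5)
  Row 3: #..#  (2 black, running=7)
  Row 4: .##.  (2 black, running=9)
  Row 5: .#.#  (2 black, running=11)

Answer: 11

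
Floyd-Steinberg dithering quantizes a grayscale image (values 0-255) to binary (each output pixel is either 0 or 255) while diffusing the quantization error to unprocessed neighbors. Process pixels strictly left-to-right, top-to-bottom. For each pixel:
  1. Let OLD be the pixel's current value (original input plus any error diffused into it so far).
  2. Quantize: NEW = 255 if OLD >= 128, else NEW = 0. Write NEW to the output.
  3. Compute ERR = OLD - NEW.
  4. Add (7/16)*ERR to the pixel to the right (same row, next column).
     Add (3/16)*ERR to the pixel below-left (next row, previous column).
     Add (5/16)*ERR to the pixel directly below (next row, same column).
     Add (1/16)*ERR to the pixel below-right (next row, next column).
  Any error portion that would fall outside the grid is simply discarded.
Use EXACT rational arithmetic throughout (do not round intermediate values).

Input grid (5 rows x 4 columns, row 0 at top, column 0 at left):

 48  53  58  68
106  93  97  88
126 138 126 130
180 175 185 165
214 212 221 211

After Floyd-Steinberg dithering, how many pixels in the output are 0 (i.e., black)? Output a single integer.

(0,0): OLD=48 → NEW=0, ERR=48
(0,1): OLD=74 → NEW=0, ERR=74
(0,2): OLD=723/8 → NEW=0, ERR=723/8
(0,3): OLD=13765/128 → NEW=0, ERR=13765/128
(1,0): OLD=1079/8 → NEW=255, ERR=-961/8
(1,1): OLD=5345/64 → NEW=0, ERR=5345/64
(1,2): OLD=382093/2048 → NEW=255, ERR=-140147/2048
(1,3): OLD=3188843/32768 → NEW=0, ERR=3188843/32768
(2,0): OLD=106619/1024 → NEW=0, ERR=106619/1024
(2,1): OLD=6203393/32768 → NEW=255, ERR=-2152447/32768
(2,2): OLD=6510571/65536 → NEW=0, ERR=6510571/65536
(2,3): OLD=209292603/1048576 → NEW=255, ERR=-58094277/1048576
(3,0): OLD=104973539/524288 → NEW=255, ERR=-28719901/524288
(3,1): OLD=1305613965/8388608 → NEW=255, ERR=-833481075/8388608
(3,2): OLD=21217388515/134217728 → NEW=255, ERR=-13008132125/134217728
(3,3): OLD=239431189173/2147483648 → NEW=0, ERR=239431189173/2147483648
(4,0): OLD=23924558487/134217728 → NEW=255, ERR=-10300962153/134217728
(4,1): OLD=135052310637/1073741824 → NEW=0, ERR=135052310637/1073741824
(4,2): OLD=8948506370565/34359738368 → NEW=255, ERR=186773086725/34359738368
(4,3): OLD=133130301647283/549755813888 → NEW=255, ERR=-7057430894157/549755813888
Output grid:
  Row 0: ....  (4 black, running=4)
  Row 1: #.#.  (2 black, running=6)
  Row 2: .#.#  (2 black, running=8)
  Row 3: ###.  (1 black, running=9)
  Row 4: #.##  (1 black, running=10)

Answer: 10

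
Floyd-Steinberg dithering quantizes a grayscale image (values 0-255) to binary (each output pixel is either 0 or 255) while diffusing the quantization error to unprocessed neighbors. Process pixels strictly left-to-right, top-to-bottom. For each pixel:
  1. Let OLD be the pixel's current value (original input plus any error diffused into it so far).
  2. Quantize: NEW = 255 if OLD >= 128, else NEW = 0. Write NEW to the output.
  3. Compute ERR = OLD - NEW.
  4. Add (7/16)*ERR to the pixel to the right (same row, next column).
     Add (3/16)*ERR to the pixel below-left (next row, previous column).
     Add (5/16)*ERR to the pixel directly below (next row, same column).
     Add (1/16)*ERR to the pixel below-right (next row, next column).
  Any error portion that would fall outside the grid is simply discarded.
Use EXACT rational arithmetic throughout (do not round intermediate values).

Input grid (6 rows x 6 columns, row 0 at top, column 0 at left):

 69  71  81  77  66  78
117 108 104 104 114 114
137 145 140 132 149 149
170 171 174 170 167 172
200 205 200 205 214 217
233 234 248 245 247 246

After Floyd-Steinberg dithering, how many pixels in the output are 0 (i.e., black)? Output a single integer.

(0,0): OLD=69 → NEW=0, ERR=69
(0,1): OLD=1619/16 → NEW=0, ERR=1619/16
(0,2): OLD=32069/256 → NEW=0, ERR=32069/256
(0,3): OLD=539875/4096 → NEW=255, ERR=-504605/4096
(0,4): OLD=793141/65536 → NEW=0, ERR=793141/65536
(0,5): OLD=87340915/1048576 → NEW=0, ERR=87340915/1048576
(1,0): OLD=40329/256 → NEW=255, ERR=-24951/256
(1,1): OLD=255551/2048 → NEW=0, ERR=255551/2048
(1,2): OLD=11859627/65536 → NEW=255, ERR=-4852053/65536
(1,3): OLD=11327055/262144 → NEW=0, ERR=11327055/262144
(1,4): OLD=2426055309/16777216 → NEW=255, ERR=-1852134771/16777216
(1,5): OLD=24827015883/268435456 → NEW=0, ERR=24827015883/268435456
(2,0): OLD=4257829/32768 → NEW=255, ERR=-4098011/32768
(2,1): OLD=114615911/1048576 → NEW=0, ERR=114615911/1048576
(2,2): OLD=3029724149/16777216 → NEW=255, ERR=-1248465931/16777216
(2,3): OLD=11760173197/134217728 → NEW=0, ERR=11760173197/134217728
(2,4): OLD=742501722151/4294967296 → NEW=255, ERR=-352714938329/4294967296
(2,5): OLD=9282212234625/68719476736 → NEW=255, ERR=-8241254333055/68719476736
(3,0): OLD=2540292693/16777216 → NEW=255, ERR=-1737897387/16777216
(3,1): OLD=18531437361/134217728 → NEW=255, ERR=-15694083279/134217728
(3,2): OLD=131908145379/1073741824 → NEW=0, ERR=131908145379/1073741824
(3,3): OLD=15879614733929/68719476736 → NEW=255, ERR=-1643851833751/68719476736
(3,4): OLD=62595864806857/549755813888 → NEW=0, ERR=62595864806857/549755813888
(3,5): OLD=1576301368039463/8796093022208 → NEW=255, ERR=-666702352623577/8796093022208
(4,0): OLD=312898584283/2147483648 → NEW=255, ERR=-234709745957/2147483648
(4,1): OLD=4714249488159/34359738368 → NEW=255, ERR=-4047483795681/34359738368
(4,2): OLD=192481232796845/1099511627776 → NEW=255, ERR=-87894232286035/1099511627776
(4,3): OLD=3370279496112193/17592186044416 → NEW=255, ERR=-1115727945213887/17592186044416
(4,4): OLD=58019847583498577/281474976710656 → NEW=255, ERR=-13756271477718703/281474976710656
(4,5): OLD=806363925156705175/4503599627370496 → NEW=255, ERR=-342053979822771305/4503599627370496
(5,0): OLD=97173873572301/549755813888 → NEW=255, ERR=-43013858969139/549755813888
(5,1): OLD=2482926014728349/17592186044416 → NEW=255, ERR=-2003081426597731/17592186044416
(5,2): OLD=21666595058072719/140737488355328 → NEW=255, ERR=-14221464472535921/140737488355328
(5,3): OLD=751253432574776597/4503599627370496 → NEW=255, ERR=-397164472404699883/4503599627370496
(5,4): OLD=1575723051109341973/9007199254740992 → NEW=255, ERR=-721112758849610987/9007199254740992
(5,5): OLD=26543806469198556057/144115188075855872 → NEW=255, ERR=-10205566490144691303/144115188075855872
Output grid:
  Row 0: ...#..  (5 black, running=5)
  Row 1: #.#.#.  (3 black, running=8)
  Row 2: #.#.##  (2 black, running=10)
  Row 3: ##.#.#  (2 black, running=12)
  Row 4: ######  (0 black, running=12)
  Row 5: ######  (0 black, running=12)

Answer: 12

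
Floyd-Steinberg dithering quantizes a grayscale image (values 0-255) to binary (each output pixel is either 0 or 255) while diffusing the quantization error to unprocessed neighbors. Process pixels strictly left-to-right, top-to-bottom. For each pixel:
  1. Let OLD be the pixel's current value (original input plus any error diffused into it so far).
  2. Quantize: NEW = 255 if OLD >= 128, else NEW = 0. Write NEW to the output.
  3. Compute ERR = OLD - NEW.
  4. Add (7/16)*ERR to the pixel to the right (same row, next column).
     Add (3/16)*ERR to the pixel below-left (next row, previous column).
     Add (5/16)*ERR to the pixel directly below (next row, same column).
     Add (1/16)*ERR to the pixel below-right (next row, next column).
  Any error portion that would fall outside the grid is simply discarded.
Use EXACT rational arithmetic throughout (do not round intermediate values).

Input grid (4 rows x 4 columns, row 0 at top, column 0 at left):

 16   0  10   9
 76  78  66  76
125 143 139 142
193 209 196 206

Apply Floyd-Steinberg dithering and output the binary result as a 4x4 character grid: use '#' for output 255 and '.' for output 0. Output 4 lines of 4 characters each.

Answer: ....
...#
##.#
####

Derivation:
(0,0): OLD=16 → NEW=0, ERR=16
(0,1): OLD=7 → NEW=0, ERR=7
(0,2): OLD=209/16 → NEW=0, ERR=209/16
(0,3): OLD=3767/256 → NEW=0, ERR=3767/256
(1,0): OLD=1317/16 → NEW=0, ERR=1317/16
(1,1): OLD=15315/128 → NEW=0, ERR=15315/128
(1,2): OLD=514559/4096 → NEW=0, ERR=514559/4096
(1,3): OLD=8937513/65536 → NEW=255, ERR=-7774167/65536
(2,0): OLD=354625/2048 → NEW=255, ERR=-167615/2048
(2,1): OLD=11356267/65536 → NEW=255, ERR=-5355413/65536
(2,2): OLD=16743459/131072 → NEW=0, ERR=16743459/131072
(2,3): OLD=353724015/2097152 → NEW=255, ERR=-181049745/2097152
(3,0): OLD=159490529/1048576 → NEW=255, ERR=-107896351/1048576
(3,1): OLD=2638754783/16777216 → NEW=255, ERR=-1639435297/16777216
(3,2): OLD=46136936449/268435456 → NEW=255, ERR=-22314104831/268435456
(3,3): OLD=646983296391/4294967296 → NEW=255, ERR=-448233364089/4294967296
Row 0: ....
Row 1: ...#
Row 2: ##.#
Row 3: ####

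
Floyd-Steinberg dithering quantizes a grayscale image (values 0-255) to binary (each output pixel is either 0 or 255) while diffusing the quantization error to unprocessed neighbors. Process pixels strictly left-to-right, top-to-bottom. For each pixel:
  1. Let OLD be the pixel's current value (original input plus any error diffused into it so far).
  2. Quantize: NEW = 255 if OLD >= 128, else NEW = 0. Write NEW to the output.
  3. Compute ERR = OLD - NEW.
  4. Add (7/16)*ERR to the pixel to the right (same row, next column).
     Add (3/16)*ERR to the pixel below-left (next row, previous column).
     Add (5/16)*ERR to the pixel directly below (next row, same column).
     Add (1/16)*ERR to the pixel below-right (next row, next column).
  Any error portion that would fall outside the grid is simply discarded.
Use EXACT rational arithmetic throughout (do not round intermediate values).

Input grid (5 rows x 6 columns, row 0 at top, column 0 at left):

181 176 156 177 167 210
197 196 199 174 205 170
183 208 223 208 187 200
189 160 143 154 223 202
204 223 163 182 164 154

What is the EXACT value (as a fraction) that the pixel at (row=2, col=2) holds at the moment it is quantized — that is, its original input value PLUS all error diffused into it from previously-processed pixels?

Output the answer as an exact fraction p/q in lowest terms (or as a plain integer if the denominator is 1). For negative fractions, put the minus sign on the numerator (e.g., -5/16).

(0,0): OLD=181 → NEW=255, ERR=-74
(0,1): OLD=1149/8 → NEW=255, ERR=-891/8
(0,2): OLD=13731/128 → NEW=0, ERR=13731/128
(0,3): OLD=458613/2048 → NEW=255, ERR=-63627/2048
(0,4): OLD=5026867/32768 → NEW=255, ERR=-3328973/32768
(0,5): OLD=86797669/524288 → NEW=255, ERR=-46895771/524288
(1,0): OLD=19583/128 → NEW=255, ERR=-13057/128
(1,1): OLD=135225/1024 → NEW=255, ERR=-125895/1024
(1,2): OLD=5437805/32768 → NEW=255, ERR=-2918035/32768
(1,3): OLD=14809481/131072 → NEW=0, ERR=14809481/131072
(1,4): OLD=1711036443/8388608 → NEW=255, ERR=-428058597/8388608
(1,5): OLD=15216724813/134217728 → NEW=0, ERR=15216724813/134217728
(2,0): OLD=2098307/16384 → NEW=255, ERR=-2079613/16384
(2,1): OLD=47697425/524288 → NEW=0, ERR=47697425/524288
(2,2): OLD=2084354291/8388608 → NEW=255, ERR=-54740749/8388608
Target (2,2): original=223, with diffused error = 2084354291/8388608

Answer: 2084354291/8388608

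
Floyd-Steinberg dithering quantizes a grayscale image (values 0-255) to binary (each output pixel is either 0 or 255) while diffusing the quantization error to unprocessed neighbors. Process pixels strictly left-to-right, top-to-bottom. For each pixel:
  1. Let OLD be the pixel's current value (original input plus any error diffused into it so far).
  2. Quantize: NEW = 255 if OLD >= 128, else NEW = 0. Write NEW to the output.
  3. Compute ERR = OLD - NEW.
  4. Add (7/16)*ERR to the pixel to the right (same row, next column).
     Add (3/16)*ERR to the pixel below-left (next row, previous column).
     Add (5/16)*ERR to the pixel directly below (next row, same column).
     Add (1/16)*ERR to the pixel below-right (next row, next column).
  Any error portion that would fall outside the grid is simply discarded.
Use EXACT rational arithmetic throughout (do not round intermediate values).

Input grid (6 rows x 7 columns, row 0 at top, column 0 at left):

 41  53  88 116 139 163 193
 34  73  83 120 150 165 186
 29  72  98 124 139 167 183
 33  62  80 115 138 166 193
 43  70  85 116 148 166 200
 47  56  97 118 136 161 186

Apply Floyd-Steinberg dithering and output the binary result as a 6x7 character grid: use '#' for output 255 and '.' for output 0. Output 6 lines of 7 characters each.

(0,0): OLD=41 → NEW=0, ERR=41
(0,1): OLD=1135/16 → NEW=0, ERR=1135/16
(0,2): OLD=30473/256 → NEW=0, ERR=30473/256
(0,3): OLD=688447/4096 → NEW=255, ERR=-356033/4096
(0,4): OLD=6617273/65536 → NEW=0, ERR=6617273/65536
(0,5): OLD=217238799/1048576 → NEW=255, ERR=-50148081/1048576
(0,6): OLD=2886966121/16777216 → NEW=255, ERR=-1391223959/16777216
(1,0): OLD=15389/256 → NEW=0, ERR=15389/256
(1,1): OLD=299723/2048 → NEW=255, ERR=-222517/2048
(1,2): OLD=3984551/65536 → NEW=0, ERR=3984551/65536
(1,3): OLD=38222811/262144 → NEW=255, ERR=-28623909/262144
(1,4): OLD=2002906097/16777216 → NEW=0, ERR=2002906097/16777216
(1,5): OLD=25910348225/134217728 → NEW=255, ERR=-8315172415/134217728
(1,6): OLD=279157838895/2147483648 → NEW=255, ERR=-268450491345/2147483648
(2,0): OLD=898281/32768 → NEW=0, ERR=898281/32768
(2,1): OLD=68363923/1048576 → NEW=0, ERR=68363923/1048576
(2,2): OLD=1984063097/16777216 → NEW=0, ERR=1984063097/16777216
(2,3): OLD=22521775345/134217728 → NEW=255, ERR=-11703745295/134217728
(2,4): OLD=128544647617/1073741824 → NEW=0, ERR=128544647617/1073741824
(2,5): OLD=6323508087275/34359738368 → NEW=255, ERR=-2438225196565/34359738368
(2,6): OLD=59933014119709/549755813888 → NEW=0, ERR=59933014119709/549755813888
(3,0): OLD=902464857/16777216 → NEW=0, ERR=902464857/16777216
(3,1): OLD=17420737637/134217728 → NEW=255, ERR=-16804783003/134217728
(3,2): OLD=53583540479/1073741824 → NEW=0, ERR=53583540479/1073741824
(3,3): OLD=598808477193/4294967296 → NEW=255, ERR=-496408183287/4294967296
(3,4): OLD=58323753285977/549755813888 → NEW=0, ERR=58323753285977/549755813888
(3,5): OLD=959486800451099/4398046511104 → NEW=255, ERR=-162015059880421/4398046511104
(3,6): OLD=14532289946754245/70368744177664 → NEW=255, ERR=-3411739818550075/70368744177664
(4,0): OLD=78026042135/2147483648 → NEW=0, ERR=78026042135/2147483648
(4,1): OLD=2043998085035/34359738368 → NEW=0, ERR=2043998085035/34359738368
(4,2): OLD=53394776404709/549755813888 → NEW=0, ERR=53394776404709/549755813888
(4,3): OLD=639407510344295/4398046511104 → NEW=255, ERR=-482094349987225/4398046511104
(4,4): OLD=4189248330247813/35184372088832 → NEW=0, ERR=4189248330247813/35184372088832
(4,5): OLD=229817877333866117/1125899906842624 → NEW=255, ERR=-57286598911003003/1125899906842624
(4,6): OLD=2887458468705982003/18014398509481984 → NEW=255, ERR=-1706213151211923917/18014398509481984
(5,0): OLD=38212600878641/549755813888 → NEW=0, ERR=38212600878641/549755813888
(5,1): OLD=551874129098811/4398046511104 → NEW=0, ERR=551874129098811/4398046511104
(5,2): OLD=5820013425018125/35184372088832 → NEW=255, ERR=-3152001457634035/35184372088832
(5,3): OLD=20532660490716193/281474976710656 → NEW=0, ERR=20532660490716193/281474976710656
(5,4): OLD=3399876473539514699/18014398509481984 → NEW=255, ERR=-1193795146378391221/18014398509481984
(5,5): OLD=15245926157173860251/144115188075855872 → NEW=0, ERR=15245926157173860251/144115188075855872
(5,6): OLD=460027072104878755765/2305843009213693952 → NEW=255, ERR=-127962895244613201995/2305843009213693952
Row 0: ...#.##
Row 1: .#.#.##
Row 2: ...#.#.
Row 3: .#.#.##
Row 4: ...#.##
Row 5: ..#.#.#

Answer: ...#.##
.#.#.##
...#.#.
.#.#.##
...#.##
..#.#.#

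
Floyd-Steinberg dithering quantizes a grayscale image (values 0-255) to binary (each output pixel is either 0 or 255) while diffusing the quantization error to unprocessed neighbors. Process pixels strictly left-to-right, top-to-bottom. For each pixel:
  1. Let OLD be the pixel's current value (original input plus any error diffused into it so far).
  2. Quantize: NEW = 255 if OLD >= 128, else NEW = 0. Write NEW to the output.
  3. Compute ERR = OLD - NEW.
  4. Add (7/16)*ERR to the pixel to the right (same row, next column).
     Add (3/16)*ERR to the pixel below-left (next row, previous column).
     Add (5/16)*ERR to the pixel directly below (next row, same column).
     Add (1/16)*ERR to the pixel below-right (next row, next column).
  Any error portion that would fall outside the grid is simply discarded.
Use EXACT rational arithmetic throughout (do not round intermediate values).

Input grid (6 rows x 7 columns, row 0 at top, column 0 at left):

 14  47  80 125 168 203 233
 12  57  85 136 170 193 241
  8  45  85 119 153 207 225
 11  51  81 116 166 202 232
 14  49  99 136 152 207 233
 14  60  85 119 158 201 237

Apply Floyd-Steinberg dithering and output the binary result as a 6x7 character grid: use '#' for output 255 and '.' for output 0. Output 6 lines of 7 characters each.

Answer: ...####
..#..##
...####
..#.#.#
...#.##
.#.####

Derivation:
(0,0): OLD=14 → NEW=0, ERR=14
(0,1): OLD=425/8 → NEW=0, ERR=425/8
(0,2): OLD=13215/128 → NEW=0, ERR=13215/128
(0,3): OLD=348505/2048 → NEW=255, ERR=-173735/2048
(0,4): OLD=4288879/32768 → NEW=255, ERR=-4066961/32768
(0,5): OLD=77961737/524288 → NEW=255, ERR=-55731703/524288
(0,6): OLD=1564423743/8388608 → NEW=255, ERR=-574671297/8388608
(1,0): OLD=3371/128 → NEW=0, ERR=3371/128
(1,1): OLD=107885/1024 → NEW=0, ERR=107885/1024
(1,2): OLD=4940465/32768 → NEW=255, ERR=-3415375/32768
(1,3): OLD=6169725/131072 → NEW=0, ERR=6169725/131072
(1,4): OLD=1061787511/8388608 → NEW=0, ERR=1061787511/8388608
(1,5): OLD=13056420967/67108864 → NEW=255, ERR=-4056339353/67108864
(1,6): OLD=200256894249/1073741824 → NEW=255, ERR=-73547270871/1073741824
(2,0): OLD=589567/16384 → NEW=0, ERR=589567/16384
(2,1): OLD=39725349/524288 → NEW=0, ERR=39725349/524288
(2,2): OLD=847152943/8388608 → NEW=0, ERR=847152943/8388608
(2,3): OLD=13093659383/67108864 → NEW=255, ERR=-4019100937/67108864
(2,4): OLD=84805087047/536870912 → NEW=255, ERR=-52096995513/536870912
(2,5): OLD=2417634824461/17179869184 → NEW=255, ERR=-1963231817459/17179869184
(2,6): OLD=41182701796139/274877906944 → NEW=255, ERR=-28911164474581/274877906944
(3,0): OLD=305781455/8388608 → NEW=0, ERR=305781455/8388608
(3,1): OLD=7503459683/67108864 → NEW=0, ERR=7503459683/67108864
(3,2): OLD=83205482553/536870912 → NEW=255, ERR=-53696600007/536870912
(3,3): OLD=89429744239/2147483648 → NEW=0, ERR=89429744239/2147483648
(3,4): OLD=35383693655759/274877906944 → NEW=255, ERR=-34710172614961/274877906944
(3,5): OLD=187484243207581/2199023255552 → NEW=0, ERR=187484243207581/2199023255552
(3,6): OLD=8067423775444099/35184372088832 → NEW=255, ERR=-904591107208061/35184372088832
(4,0): OLD=49774022785/1073741824 → NEW=0, ERR=49774022785/1073741824
(4,1): OLD=1507468950349/17179869184 → NEW=0, ERR=1507468950349/17179869184
(4,2): OLD=33240938979363/274877906944 → NEW=0, ERR=33240938979363/274877906944
(4,3): OLD=378216378815089/2199023255552 → NEW=255, ERR=-182534551350671/2199023255552
(4,4): OLD=1667952290586403/17592186044416 → NEW=0, ERR=1667952290586403/17592186044416
(4,5): OLD=147724036466688515/562949953421312 → NEW=255, ERR=4171798344253955/562949953421312
(4,6): OLD=2103508692448924677/9007199254740992 → NEW=255, ERR=-193327117510028283/9007199254740992
(5,0): OLD=12352619371063/274877906944 → NEW=0, ERR=12352619371063/274877906944
(5,1): OLD=291706804531325/2199023255552 → NEW=255, ERR=-269044125634435/2199023255552
(5,2): OLD=1041176339438427/17592186044416 → NEW=0, ERR=1041176339438427/17592186044416
(5,3): OLD=20306825758524327/140737488355328 → NEW=255, ERR=-15581233772084313/140737488355328
(5,4): OLD=1219521853011530541/9007199254740992 → NEW=255, ERR=-1077313956947422419/9007199254740992
(5,5): OLD=11016854596202771613/72057594037927936 → NEW=255, ERR=-7357831883468852067/72057594037927936
(5,6): OLD=214538478895204143763/1152921504606846976 → NEW=255, ERR=-79456504779541835117/1152921504606846976
Row 0: ...####
Row 1: ..#..##
Row 2: ...####
Row 3: ..#.#.#
Row 4: ...#.##
Row 5: .#.####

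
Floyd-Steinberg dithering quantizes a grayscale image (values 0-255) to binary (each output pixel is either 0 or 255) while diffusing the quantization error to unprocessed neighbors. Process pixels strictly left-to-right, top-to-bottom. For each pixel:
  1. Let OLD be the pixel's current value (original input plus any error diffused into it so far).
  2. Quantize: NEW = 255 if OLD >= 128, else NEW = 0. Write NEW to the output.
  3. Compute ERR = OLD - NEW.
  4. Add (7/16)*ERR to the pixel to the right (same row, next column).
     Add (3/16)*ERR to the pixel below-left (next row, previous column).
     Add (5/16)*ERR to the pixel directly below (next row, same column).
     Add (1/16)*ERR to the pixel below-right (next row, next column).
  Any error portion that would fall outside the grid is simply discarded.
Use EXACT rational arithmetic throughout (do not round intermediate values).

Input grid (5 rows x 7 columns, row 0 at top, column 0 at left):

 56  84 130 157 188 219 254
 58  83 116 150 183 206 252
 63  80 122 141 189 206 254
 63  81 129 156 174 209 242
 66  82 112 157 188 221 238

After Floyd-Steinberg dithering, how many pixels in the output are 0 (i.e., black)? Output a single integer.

(0,0): OLD=56 → NEW=0, ERR=56
(0,1): OLD=217/2 → NEW=0, ERR=217/2
(0,2): OLD=5679/32 → NEW=255, ERR=-2481/32
(0,3): OLD=63017/512 → NEW=0, ERR=63017/512
(0,4): OLD=1981215/8192 → NEW=255, ERR=-107745/8192
(0,5): OLD=27950553/131072 → NEW=255, ERR=-5472807/131072
(0,6): OLD=494366959/2097152 → NEW=255, ERR=-40406801/2097152
(1,0): OLD=3067/32 → NEW=0, ERR=3067/32
(1,1): OLD=37837/256 → NEW=255, ERR=-27443/256
(1,2): OLD=612193/8192 → NEW=0, ERR=612193/8192
(1,3): OLD=7007285/32768 → NEW=255, ERR=-1348555/32768
(1,4): OLD=337113607/2097152 → NEW=255, ERR=-197660153/2097152
(1,5): OLD=2470982119/16777216 → NEW=255, ERR=-1807207961/16777216
(1,6): OLD=52678487849/268435456 → NEW=255, ERR=-15772553431/268435456
(2,0): OLD=298399/4096 → NEW=0, ERR=298399/4096
(2,1): OLD=12894197/131072 → NEW=0, ERR=12894197/131072
(2,2): OLD=364853887/2097152 → NEW=255, ERR=-169919873/2097152
(2,3): OLD=1336969575/16777216 → NEW=0, ERR=1336969575/16777216
(2,4): OLD=23037299023/134217728 → NEW=255, ERR=-11188221617/134217728
(2,5): OLD=510933363581/4294967296 → NEW=0, ERR=510933363581/4294967296
(2,6): OLD=19306831123515/68719476736 → NEW=255, ERR=1783364555835/68719476736
(3,0): OLD=218547007/2097152 → NEW=0, ERR=218547007/2097152
(3,1): OLD=2461147235/16777216 → NEW=255, ERR=-1817042845/16777216
(3,2): OLD=10386722465/134217728 → NEW=0, ERR=10386722465/134217728
(3,3): OLD=104188438155/536870912 → NEW=255, ERR=-32713644405/536870912
(3,4): OLD=10210173708607/68719476736 → NEW=255, ERR=-7313292859073/68719476736
(3,5): OLD=109550636738877/549755813888 → NEW=255, ERR=-30637095802563/549755813888
(3,6): OLD=2050928893528163/8796093022208 → NEW=255, ERR=-192074827134877/8796093022208
(4,0): OLD=21007491841/268435456 → NEW=0, ERR=21007491841/268435456
(4,1): OLD=444170685245/4294967296 → NEW=0, ERR=444170685245/4294967296
(4,2): OLD=11217361351507/68719476736 → NEW=255, ERR=-6306105216173/68719476736
(4,3): OLD=45460989976641/549755813888 → NEW=0, ERR=45460989976641/549755813888
(4,4): OLD=776975322185131/4398046511104 → NEW=255, ERR=-344526538146389/4398046511104
(4,5): OLD=22316319760907027/140737488355328 → NEW=255, ERR=-13571739769701613/140737488355328
(4,6): OLD=417717094572931445/2251799813685248 → NEW=255, ERR=-156491857916806795/2251799813685248
Output grid:
  Row 0: ..#.###  (3 black, running=3)
  Row 1: .#.####  (2 black, running=5)
  Row 2: ..#.#.#  (4 black, running=9)
  Row 3: .#.####  (2 black, running=11)
  Row 4: ..#.###  (3 black, running=14)

Answer: 14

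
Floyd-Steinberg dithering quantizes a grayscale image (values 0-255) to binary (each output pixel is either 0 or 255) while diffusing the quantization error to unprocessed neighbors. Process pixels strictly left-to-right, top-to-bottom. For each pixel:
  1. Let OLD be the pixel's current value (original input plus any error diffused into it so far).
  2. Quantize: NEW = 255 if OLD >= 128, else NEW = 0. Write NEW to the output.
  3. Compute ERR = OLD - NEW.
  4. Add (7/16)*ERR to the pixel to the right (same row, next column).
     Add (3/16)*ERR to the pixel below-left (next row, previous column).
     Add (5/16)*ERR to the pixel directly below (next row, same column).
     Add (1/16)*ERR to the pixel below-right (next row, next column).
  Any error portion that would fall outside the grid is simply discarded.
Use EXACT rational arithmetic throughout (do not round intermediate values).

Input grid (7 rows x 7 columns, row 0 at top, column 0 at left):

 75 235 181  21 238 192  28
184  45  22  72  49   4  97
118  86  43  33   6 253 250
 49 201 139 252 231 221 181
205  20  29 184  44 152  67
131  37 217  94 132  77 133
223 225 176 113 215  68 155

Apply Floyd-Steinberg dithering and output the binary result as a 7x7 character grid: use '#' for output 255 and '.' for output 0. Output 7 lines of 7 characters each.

(0,0): OLD=75 → NEW=0, ERR=75
(0,1): OLD=4285/16 → NEW=255, ERR=205/16
(0,2): OLD=47771/256 → NEW=255, ERR=-17509/256
(0,3): OLD=-36547/4096 → NEW=0, ERR=-36547/4096
(0,4): OLD=15341739/65536 → NEW=255, ERR=-1369941/65536
(0,5): OLD=191737005/1048576 → NEW=255, ERR=-75649875/1048576
(0,6): OLD=-59787077/16777216 → NEW=0, ERR=-59787077/16777216
(1,0): OLD=53719/256 → NEW=255, ERR=-11561/256
(1,1): OLD=43233/2048 → NEW=0, ERR=43233/2048
(1,2): OLD=589173/65536 → NEW=0, ERR=589173/65536
(1,3): OLD=17026449/262144 → NEW=0, ERR=17026449/262144
(1,4): OLD=952923219/16777216 → NEW=0, ERR=952923219/16777216
(1,5): OLD=581074115/134217728 → NEW=0, ERR=581074115/134217728
(1,6): OLD=200298765581/2147483648 → NEW=0, ERR=200298765581/2147483648
(2,0): OLD=3533883/32768 → NEW=0, ERR=3533883/32768
(2,1): OLD=145377081/1048576 → NEW=255, ERR=-122009799/1048576
(2,2): OLD=140938219/16777216 → NEW=0, ERR=140938219/16777216
(2,3): OLD=9151499603/134217728 → NEW=0, ERR=9151499603/134217728
(2,4): OLD=62761546051/1073741824 → NEW=0, ERR=62761546051/1073741824
(2,5): OLD=10341031849793/34359738368 → NEW=255, ERR=1579298565953/34359738368
(2,6): OLD=164666699653591/549755813888 → NEW=255, ERR=24478967112151/549755813888
(3,0): OLD=1021475467/16777216 → NEW=0, ERR=1021475467/16777216
(3,1): OLD=26788616879/134217728 → NEW=255, ERR=-7436903761/134217728
(3,2): OLD=131958337021/1073741824 → NEW=0, ERR=131958337021/1073741824
(3,3): OLD=1454100015451/4294967296 → NEW=255, ERR=358883354971/4294967296
(3,4): OLD=164213587850891/549755813888 → NEW=255, ERR=24025855309451/549755813888
(3,5): OLD=1172016121632465/4398046511104 → NEW=255, ERR=50514261300945/4398046511104
(3,6): OLD=14271651426191823/70368744177664 → NEW=255, ERR=-3672378339112497/70368744177664
(4,0): OLD=458782455237/2147483648 → NEW=255, ERR=-88825875003/2147483648
(4,1): OLD=392960223361/34359738368 → NEW=0, ERR=392960223361/34359738368
(4,2): OLD=46516327246127/549755813888 → NEW=0, ERR=46516327246127/549755813888
(4,3): OLD=1156710494236853/4398046511104 → NEW=255, ERR=35208633905333/4398046511104
(4,4): OLD=2411379366462863/35184372088832 → NEW=0, ERR=2411379366462863/35184372088832
(4,5): OLD=200995412336906767/1125899906842624 → NEW=255, ERR=-86109063907962353/1125899906842624
(4,6): OLD=323342636543598617/18014398509481984 → NEW=0, ERR=323342636543598617/18014398509481984
(5,0): OLD=66090822289171/549755813888 → NEW=0, ERR=66090822289171/549755813888
(5,1): OLD=468168786726193/4398046511104 → NEW=0, ERR=468168786726193/4398046511104
(5,2): OLD=10281888446893863/35184372088832 → NEW=255, ERR=1309873564241703/35184372088832
(5,3): OLD=36852969485324643/281474976710656 → NEW=255, ERR=-34923149575892637/281474976710656
(5,4): OLD=1536559332316564321/18014398509481984 → NEW=0, ERR=1536559332316564321/18014398509481984
(5,5): OLD=14132791661260274001/144115188075855872 → NEW=0, ERR=14132791661260274001/144115188075855872
(5,6): OLD=407518407135767977119/2305843009213693952 → NEW=255, ERR=-180471560213723980641/2305843009213693952
(6,0): OLD=19740369203364491/70368744177664 → NEW=255, ERR=1796339438060171/70368744177664
(6,1): OLD=319674224682571143/1125899906842624 → NEW=255, ERR=32569748437702023/1125899906842624
(6,2): OLD=3308875561502609589/18014398509481984 → NEW=255, ERR=-1284796058415296331/18014398509481984
(6,3): OLD=8840692746896076907/144115188075855872 → NEW=0, ERR=8840692746896076907/144115188075855872
(6,4): OLD=80452648987850387841/288230376151711744 → NEW=255, ERR=6953903069163893121/288230376151711744
(6,5): OLD=3684064012693847245797/36893488147419103232 → NEW=0, ERR=3684064012693847245797/36893488147419103232
(6,6): OLD=106464568542641018428915/590295810358705651712 → NEW=255, ERR=-44060863098828922757645/590295810358705651712
Row 0: .##.##.
Row 1: #......
Row 2: .#...##
Row 3: .#.####
Row 4: #..#.#.
Row 5: ..##..#
Row 6: ###.#.#

Answer: .##.##.
#......
.#...##
.#.####
#..#.#.
..##..#
###.#.#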